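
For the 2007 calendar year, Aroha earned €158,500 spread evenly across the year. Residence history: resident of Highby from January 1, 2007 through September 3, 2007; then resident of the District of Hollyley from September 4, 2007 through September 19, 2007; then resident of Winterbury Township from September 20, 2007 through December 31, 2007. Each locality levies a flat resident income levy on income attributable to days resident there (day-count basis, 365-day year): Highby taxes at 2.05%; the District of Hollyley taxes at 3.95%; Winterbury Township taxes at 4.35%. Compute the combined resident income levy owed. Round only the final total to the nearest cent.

Highby, January 1 – September 3, 2007: 246 days → €158,500 × 2.05% × 246/365 = €2,189.9055
The District of Hollyley, September 4 – September 19, 2007: 16 days → €158,500 × 3.95% × 16/365 = €274.4438
Winterbury Township, September 20 – December 31, 2007: 103 days → €158,500 × 4.35% × 103/365 = €1,945.6418
Total = €4,409.9911

€4,409.99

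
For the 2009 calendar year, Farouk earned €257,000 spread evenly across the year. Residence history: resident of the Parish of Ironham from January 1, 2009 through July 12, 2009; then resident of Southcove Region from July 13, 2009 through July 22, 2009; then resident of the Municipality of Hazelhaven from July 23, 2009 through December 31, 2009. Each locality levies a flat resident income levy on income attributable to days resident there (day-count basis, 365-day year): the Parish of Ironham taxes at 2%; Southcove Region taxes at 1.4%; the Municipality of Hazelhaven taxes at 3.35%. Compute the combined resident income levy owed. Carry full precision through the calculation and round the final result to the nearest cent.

€6,637.64

The Parish of Ironham, January 1 – July 12, 2009: 193 days → €257,000 × 2% × 193/365 = €2,717.8630
Southcove Region, July 13 – July 22, 2009: 10 days → €257,000 × 1.4% × 10/365 = €98.5753
The Municipality of Hazelhaven, July 23 – December 31, 2009: 162 days → €257,000 × 3.35% × 162/365 = €3,821.2027
Total = €6,637.6411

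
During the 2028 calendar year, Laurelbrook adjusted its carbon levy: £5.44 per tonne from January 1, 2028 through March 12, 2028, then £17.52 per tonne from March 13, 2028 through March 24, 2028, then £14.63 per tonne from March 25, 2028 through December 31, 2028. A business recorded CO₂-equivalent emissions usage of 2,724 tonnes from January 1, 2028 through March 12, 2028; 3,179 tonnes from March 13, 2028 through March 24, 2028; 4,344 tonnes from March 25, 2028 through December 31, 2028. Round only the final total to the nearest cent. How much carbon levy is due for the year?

£134,067.36

January 1 – March 12, 2028: 2,724 tonnes at £5.44/tonne → £14,818.56
March 13 – March 24, 2028: 3,179 tonnes at £17.52/tonne → £55,696.08
March 25 – December 31, 2028: 4,344 tonnes at £14.63/tonne → £63,552.72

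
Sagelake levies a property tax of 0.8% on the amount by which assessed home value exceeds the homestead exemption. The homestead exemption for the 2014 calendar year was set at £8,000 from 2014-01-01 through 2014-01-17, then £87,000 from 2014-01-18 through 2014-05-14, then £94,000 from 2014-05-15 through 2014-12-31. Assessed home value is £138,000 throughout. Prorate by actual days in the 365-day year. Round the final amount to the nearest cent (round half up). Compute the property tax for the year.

£401.99

2014-01-01 to 2014-01-17: 17 days, exemption £8,000 → (£138,000 − £8,000) × 0.8% × 17/365 = £48.4384
2014-01-18 to 2014-05-14: 117 days, exemption £87,000 → (£138,000 − £87,000) × 0.8% × 117/365 = £130.7836
2014-05-15 to 2014-12-31: 231 days, exemption £94,000 → (£138,000 − £94,000) × 0.8% × 231/365 = £222.7726
Total = £401.9945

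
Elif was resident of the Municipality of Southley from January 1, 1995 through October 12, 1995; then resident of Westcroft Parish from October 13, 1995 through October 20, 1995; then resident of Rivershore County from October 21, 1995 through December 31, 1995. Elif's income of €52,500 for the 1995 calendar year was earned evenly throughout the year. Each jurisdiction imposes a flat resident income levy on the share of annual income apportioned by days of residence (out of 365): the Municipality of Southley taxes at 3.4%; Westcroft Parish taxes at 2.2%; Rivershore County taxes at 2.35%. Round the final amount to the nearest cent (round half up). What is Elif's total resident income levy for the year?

€1,662.45

The Municipality of Southley, January 1 – October 12, 1995: 285 days → €52,500 × 3.4% × 285/365 = €1,393.7671
Westcroft Parish, October 13 – October 20, 1995: 8 days → €52,500 × 2.2% × 8/365 = €25.3151
Rivershore County, October 21 – December 31, 1995: 72 days → €52,500 × 2.35% × 72/365 = €243.3699
Total = €1,662.4521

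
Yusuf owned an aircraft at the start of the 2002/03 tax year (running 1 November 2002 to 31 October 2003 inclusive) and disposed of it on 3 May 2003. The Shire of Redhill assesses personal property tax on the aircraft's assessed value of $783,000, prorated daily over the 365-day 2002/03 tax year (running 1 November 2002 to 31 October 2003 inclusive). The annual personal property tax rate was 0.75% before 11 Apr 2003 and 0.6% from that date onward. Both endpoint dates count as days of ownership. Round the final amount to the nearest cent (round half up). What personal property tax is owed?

1 Nov 2002 – 10 Apr 2003: 161 days at 0.75% → $783,000 × 0.75% × 161/365 = $2,590.3356
11 Apr – 3 May 2003: 23 days at 0.6% → $783,000 × 0.6% × 23/365 = $296.0384
Total = $2,886.3740

$2,886.37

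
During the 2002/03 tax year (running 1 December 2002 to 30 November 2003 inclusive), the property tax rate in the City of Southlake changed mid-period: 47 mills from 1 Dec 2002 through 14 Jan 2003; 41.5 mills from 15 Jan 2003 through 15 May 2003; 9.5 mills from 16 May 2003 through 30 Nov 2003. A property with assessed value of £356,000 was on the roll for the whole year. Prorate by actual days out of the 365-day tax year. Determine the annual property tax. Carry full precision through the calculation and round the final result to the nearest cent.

1 Dec 2002 – 14 Jan 2003: 45 days at 47 mills → £356,000 × 4.7% × 45/365 = £2,062.8493
15 Jan – 15 May 2003: 121 days at 41.5 mills → £356,000 × 4.15% × 121/365 = £4,897.6822
16 May – 30 Nov 2003: 199 days at 9.5 mills → £356,000 × 0.95% × 199/365 = £1,843.8849
Total = £8,804.4164

£8,804.42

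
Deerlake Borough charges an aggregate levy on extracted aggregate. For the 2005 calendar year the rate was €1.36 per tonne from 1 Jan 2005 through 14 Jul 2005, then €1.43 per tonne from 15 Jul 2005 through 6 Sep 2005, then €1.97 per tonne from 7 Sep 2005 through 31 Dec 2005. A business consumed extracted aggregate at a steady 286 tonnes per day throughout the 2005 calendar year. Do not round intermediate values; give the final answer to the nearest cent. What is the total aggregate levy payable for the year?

€163,288.84

1 Jan – 14 Jul 2005: 195 days × 286 tonnes/day = 55,770 tonnes at €1.36/tonne → €75,847.20
15 Jul – 6 Sep 2005: 54 days × 286 tonnes/day = 15,444 tonnes at €1.43/tonne → €22,084.92
7 Sep – 31 Dec 2005: 116 days × 286 tonnes/day = 33,176 tonnes at €1.97/tonne → €65,356.72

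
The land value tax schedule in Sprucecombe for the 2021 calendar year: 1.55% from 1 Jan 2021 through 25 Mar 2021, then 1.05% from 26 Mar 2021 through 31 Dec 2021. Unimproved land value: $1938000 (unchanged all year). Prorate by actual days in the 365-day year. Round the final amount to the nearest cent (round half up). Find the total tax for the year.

1 Jan – 25 Mar 2021: 84 days at 1.55% → $1938000 × 1.55% × 84/365 = $6913.0849
26 Mar – 31 Dec 2021: 281 days at 1.05% → $1938000 × 1.05% × 281/365 = $15665.9425
Total = $22579.0274

$22579.03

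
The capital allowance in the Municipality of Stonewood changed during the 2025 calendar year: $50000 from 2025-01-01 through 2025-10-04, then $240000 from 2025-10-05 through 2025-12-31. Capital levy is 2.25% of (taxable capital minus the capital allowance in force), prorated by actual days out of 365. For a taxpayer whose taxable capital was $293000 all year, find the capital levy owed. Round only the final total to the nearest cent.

2025-01-01 to 2025-10-04: 277 days, exemption $50000 → ($293000 − $50000) × 2.25% × 277/365 = $4149.3082
2025-10-05 to 2025-12-31: 88 days, exemption $240000 → ($293000 − $240000) × 2.25% × 88/365 = $287.5068
Total = $4436.8151

$4436.82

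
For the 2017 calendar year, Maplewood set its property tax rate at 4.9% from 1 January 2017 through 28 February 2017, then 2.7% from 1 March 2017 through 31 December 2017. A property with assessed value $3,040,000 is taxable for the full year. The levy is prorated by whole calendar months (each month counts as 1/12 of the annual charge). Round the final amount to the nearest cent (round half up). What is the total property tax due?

1 January – 28 February 2017: 2 months at 4.9% → $3,040,000 × 4.9% × 2/12 = $24,826.6667
1 March – 31 December 2017: 10 months at 2.7% → $3,040,000 × 2.7% × 10/12 = $68,400.0000
Total = $93,226.6667

$93,226.67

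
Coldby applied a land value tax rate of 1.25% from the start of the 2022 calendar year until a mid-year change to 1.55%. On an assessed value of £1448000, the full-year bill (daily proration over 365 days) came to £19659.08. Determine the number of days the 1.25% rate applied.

Let d = days at the first rate; then 365 − d days at the second rate.
£1448000 × [1.25%·d + 1.55%·(365−d)] / 365 = £19659.08
Solving gives d = 234, so the new rate took effect on 23 Aug 2022.

234 days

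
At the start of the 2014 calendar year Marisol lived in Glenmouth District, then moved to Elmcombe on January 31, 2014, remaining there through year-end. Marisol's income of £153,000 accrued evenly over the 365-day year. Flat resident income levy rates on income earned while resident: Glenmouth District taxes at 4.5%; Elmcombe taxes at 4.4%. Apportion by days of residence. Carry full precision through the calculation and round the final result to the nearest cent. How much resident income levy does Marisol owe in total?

Glenmouth District, January 1 – January 30, 2014: 30 days → £153,000 × 4.5% × 30/365 = £565.8904
Elmcombe, January 31 – December 31, 2014: 335 days → £153,000 × 4.4% × 335/365 = £6,178.6849
Total = £6,744.5753

£6,744.58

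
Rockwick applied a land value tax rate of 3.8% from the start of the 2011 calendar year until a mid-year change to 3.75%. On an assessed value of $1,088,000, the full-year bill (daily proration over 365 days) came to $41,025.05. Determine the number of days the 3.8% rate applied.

Let d = days at the first rate; then 365 − d days at the second rate.
$1,088,000 × [3.8%·d + 3.75%·(365−d)] / 365 = $41,025.05
Solving gives d = 151, so the new rate took effect on 1 June 2011.

151 days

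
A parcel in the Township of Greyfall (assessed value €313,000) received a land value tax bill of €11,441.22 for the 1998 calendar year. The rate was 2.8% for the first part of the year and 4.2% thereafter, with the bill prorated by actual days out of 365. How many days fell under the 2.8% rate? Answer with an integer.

Let d = days at the first rate; then 365 − d days at the second rate.
€313,000 × [2.8%·d + 4.2%·(365−d)] / 365 = €11,441.22
Solving gives d = 142, so the new rate took effect on 23 May 1998.

142 days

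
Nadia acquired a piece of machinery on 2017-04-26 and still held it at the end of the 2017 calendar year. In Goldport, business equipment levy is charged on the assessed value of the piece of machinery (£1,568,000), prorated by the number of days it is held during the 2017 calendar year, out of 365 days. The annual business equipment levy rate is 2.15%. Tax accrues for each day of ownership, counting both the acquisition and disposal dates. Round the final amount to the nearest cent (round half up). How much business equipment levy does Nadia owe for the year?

£23,090.41

Days held (2017-04-26 to 2017-12-31): 250 out of 365
Tax = £1,568,000 × 2.15% × 250/365 = £23,090.4110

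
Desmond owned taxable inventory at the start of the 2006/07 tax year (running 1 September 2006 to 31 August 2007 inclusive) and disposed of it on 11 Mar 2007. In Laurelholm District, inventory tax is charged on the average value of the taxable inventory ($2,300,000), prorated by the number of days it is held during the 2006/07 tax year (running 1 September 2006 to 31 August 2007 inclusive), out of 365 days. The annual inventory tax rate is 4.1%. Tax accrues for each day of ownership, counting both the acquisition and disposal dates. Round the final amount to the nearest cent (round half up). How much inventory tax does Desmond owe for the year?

Days held (1 Sep 2006 – 11 Mar 2007): 192 out of 365
Tax = $2,300,000 × 4.1% × 192/365 = $49,604.3836

$49,604.38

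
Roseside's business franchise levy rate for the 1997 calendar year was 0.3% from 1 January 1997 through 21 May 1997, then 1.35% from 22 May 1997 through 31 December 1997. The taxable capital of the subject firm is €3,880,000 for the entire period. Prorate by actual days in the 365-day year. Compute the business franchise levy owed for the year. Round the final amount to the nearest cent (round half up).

1 January – 21 May 1997: 141 days at 0.3% → €3,880,000 × 0.3% × 141/365 = €4,496.5479
22 May – 31 December 1997: 224 days at 1.35% → €3,880,000 × 1.35% × 224/365 = €32,145.5342
Total = €36,642.0822

€36,642.08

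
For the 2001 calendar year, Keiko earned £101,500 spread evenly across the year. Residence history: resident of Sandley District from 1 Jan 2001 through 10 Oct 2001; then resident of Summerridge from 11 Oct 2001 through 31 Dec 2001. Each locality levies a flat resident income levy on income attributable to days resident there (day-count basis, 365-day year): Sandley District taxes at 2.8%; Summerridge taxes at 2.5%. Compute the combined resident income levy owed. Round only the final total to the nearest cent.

Sandley District, 1 Jan – 10 Oct 2001: 283 days → £101,500 × 2.8% × 283/365 = £2,203.5233
Summerridge, 11 Oct – 31 Dec 2001: 82 days → £101,500 × 2.5% × 82/365 = £570.0685
Total = £2,773.5918

£2,773.59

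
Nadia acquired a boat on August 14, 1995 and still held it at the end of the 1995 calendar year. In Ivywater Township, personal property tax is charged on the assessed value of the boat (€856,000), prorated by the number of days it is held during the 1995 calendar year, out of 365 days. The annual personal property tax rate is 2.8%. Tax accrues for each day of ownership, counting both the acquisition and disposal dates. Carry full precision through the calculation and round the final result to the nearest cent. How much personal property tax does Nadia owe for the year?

€9,193.21

Days held (August 14 – December 31, 1995): 140 out of 365
Tax = €856,000 × 2.8% × 140/365 = €9,193.2055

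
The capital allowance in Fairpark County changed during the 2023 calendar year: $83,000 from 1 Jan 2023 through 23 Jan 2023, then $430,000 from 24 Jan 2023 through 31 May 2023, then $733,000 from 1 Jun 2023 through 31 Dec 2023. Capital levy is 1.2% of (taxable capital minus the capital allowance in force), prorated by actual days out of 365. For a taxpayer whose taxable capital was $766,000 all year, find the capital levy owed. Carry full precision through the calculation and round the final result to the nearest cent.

$2,162.60

1 Jan – 23 Jan 2023: 23 days, exemption $83,000 → ($766,000 − $83,000) × 1.2% × 23/365 = $516.4603
24 Jan – 31 May 2023: 128 days, exemption $430,000 → ($766,000 − $430,000) × 1.2% × 128/365 = $1,413.9616
1 Jun – 31 Dec 2023: 214 days, exemption $733,000 → ($766,000 − $733,000) × 1.2% × 214/365 = $232.1753
Total = $2,162.5973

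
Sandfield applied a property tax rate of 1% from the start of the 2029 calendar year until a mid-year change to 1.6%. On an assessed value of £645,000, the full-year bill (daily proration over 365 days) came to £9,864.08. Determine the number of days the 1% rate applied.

Let d = days at the first rate; then 365 − d days at the second rate.
£645,000 × [1%·d + 1.6%·(365−d)] / 365 = £9,864.08
Solving gives d = 43, so the new rate took effect on February 13, 2029.

43 days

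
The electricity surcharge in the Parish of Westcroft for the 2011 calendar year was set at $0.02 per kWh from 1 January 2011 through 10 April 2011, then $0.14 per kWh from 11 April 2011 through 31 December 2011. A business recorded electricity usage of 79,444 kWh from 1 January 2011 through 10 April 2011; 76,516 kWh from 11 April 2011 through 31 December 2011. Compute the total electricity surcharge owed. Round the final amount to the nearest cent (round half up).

1 January – 10 April 2011: 79,444 kWh at $0.02/kWh → $1,588.88
11 April – 31 December 2011: 76,516 kWh at $0.14/kWh → $10,712.24

$12,301.12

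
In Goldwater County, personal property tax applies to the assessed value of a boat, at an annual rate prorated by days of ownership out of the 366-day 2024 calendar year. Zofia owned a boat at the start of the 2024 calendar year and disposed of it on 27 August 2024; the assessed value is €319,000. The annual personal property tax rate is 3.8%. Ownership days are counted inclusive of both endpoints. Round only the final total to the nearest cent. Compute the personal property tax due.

Days held (1 January – 27 August 2024): 240 out of 366
Tax = €319,000 × 3.8% × 240/366 = €7,948.8525

€7,948.85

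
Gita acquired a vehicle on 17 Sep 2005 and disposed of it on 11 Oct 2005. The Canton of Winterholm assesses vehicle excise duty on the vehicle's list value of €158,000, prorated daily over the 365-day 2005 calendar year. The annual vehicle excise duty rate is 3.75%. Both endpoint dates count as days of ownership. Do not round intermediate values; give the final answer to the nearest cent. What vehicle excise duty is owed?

€405.82

Days held (17 Sep – 11 Oct 2005): 25 out of 365
Tax = €158,000 × 3.75% × 25/365 = €405.8219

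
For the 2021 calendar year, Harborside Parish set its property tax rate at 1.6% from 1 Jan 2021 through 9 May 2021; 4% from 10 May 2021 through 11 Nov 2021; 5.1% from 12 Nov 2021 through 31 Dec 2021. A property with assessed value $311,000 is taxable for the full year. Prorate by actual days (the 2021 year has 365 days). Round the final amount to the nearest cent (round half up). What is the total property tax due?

$10,270.67

1 Jan – 9 May 2021: 129 days at 1.6% → $311,000 × 1.6% × 129/365 = $1,758.6411
10 May – 11 Nov 2021: 186 days at 4% → $311,000 × 4% × 186/365 = $6,339.2877
12 Nov – 31 Dec 2021: 50 days at 5.1% → $311,000 × 5.1% × 50/365 = $2,172.7397
Total = $10,270.6685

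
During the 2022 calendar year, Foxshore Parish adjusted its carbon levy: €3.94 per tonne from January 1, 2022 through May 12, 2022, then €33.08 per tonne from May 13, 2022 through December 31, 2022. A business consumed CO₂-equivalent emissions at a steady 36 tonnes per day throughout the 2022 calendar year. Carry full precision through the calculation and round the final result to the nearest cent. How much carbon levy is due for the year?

€296,197.92

January 1 – May 12, 2022: 132 days × 36 tonnes/day = 4,752 tonnes at €3.94/tonne → €18,722.88
May 13 – December 31, 2022: 233 days × 36 tonnes/day = 8,388 tonnes at €33.08/tonne → €277,475.04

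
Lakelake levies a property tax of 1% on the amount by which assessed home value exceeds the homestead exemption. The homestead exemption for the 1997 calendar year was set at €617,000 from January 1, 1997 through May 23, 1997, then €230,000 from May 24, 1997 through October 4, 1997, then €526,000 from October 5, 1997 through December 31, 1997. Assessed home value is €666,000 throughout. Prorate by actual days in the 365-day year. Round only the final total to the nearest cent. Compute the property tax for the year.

€2,130.16

January 1 – May 23, 1997: 143 days, exemption €617,000 → (€666,000 − €617,000) × 1% × 143/365 = €191.9726
May 24 – October 4, 1997: 134 days, exemption €230,000 → (€666,000 − €230,000) × 1% × 134/365 = €1,600.6575
October 5 – December 31, 1997: 88 days, exemption €526,000 → (€666,000 − €526,000) × 1% × 88/365 = €337.5342
Total = €2,130.1644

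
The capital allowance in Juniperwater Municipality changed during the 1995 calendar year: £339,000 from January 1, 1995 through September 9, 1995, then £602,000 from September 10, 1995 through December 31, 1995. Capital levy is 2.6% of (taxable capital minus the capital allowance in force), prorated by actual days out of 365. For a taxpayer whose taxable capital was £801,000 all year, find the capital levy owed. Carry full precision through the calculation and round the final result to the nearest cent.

£9,895.03

January 1 – September 9, 1995: 252 days, exemption £339,000 → (£801,000 − £339,000) × 2.6% × 252/365 = £8,293.2164
September 10 – December 31, 1995: 113 days, exemption £602,000 → (£801,000 − £602,000) × 2.6% × 113/365 = £1,601.8137
Total = £9,895.0301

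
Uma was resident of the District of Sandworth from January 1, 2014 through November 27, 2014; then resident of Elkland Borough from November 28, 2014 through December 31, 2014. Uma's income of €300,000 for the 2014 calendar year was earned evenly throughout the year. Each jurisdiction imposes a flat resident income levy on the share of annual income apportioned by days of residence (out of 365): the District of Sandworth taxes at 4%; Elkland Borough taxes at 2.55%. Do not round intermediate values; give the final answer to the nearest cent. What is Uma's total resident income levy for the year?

The District of Sandworth, January 1 – November 27, 2014: 331 days → €300,000 × 4% × 331/365 = €10,882.1918
Elkland Borough, November 28 – December 31, 2014: 34 days → €300,000 × 2.55% × 34/365 = €712.6027
Total = €11,594.7945

€11,594.79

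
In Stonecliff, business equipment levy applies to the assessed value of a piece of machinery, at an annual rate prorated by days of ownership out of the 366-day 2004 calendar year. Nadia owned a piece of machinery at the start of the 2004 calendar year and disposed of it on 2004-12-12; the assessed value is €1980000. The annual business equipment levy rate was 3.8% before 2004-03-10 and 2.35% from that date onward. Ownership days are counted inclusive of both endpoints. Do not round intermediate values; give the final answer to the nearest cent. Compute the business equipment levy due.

€49527.05

2004-01-01 to 2004-03-09: 69 days at 3.8% → €1980000 × 3.8% × 69/366 = €14184.5902
2004-03-10 to 2004-12-12: 278 days at 2.35% → €1980000 × 2.35% × 278/366 = €35342.4590
Total = €49527.0492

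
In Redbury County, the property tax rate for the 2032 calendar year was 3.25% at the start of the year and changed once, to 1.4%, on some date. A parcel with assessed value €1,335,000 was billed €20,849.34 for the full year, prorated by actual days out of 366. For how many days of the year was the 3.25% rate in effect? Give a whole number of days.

Let d = days at the first rate; then 366 − d days at the second rate.
€1,335,000 × [3.25%·d + 1.4%·(366−d)] / 366 = €20,849.34
Solving gives d = 32, so the new rate took effect on February 2, 2032.

32 days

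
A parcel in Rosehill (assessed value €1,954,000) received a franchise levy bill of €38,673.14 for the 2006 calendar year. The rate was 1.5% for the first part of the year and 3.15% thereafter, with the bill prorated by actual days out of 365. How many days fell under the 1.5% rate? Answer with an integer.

259 days

Let d = days at the first rate; then 365 − d days at the second rate.
€1,954,000 × [1.5%·d + 3.15%·(365−d)] / 365 = €38,673.14
Solving gives d = 259, so the new rate took effect on 17 Sep 2006.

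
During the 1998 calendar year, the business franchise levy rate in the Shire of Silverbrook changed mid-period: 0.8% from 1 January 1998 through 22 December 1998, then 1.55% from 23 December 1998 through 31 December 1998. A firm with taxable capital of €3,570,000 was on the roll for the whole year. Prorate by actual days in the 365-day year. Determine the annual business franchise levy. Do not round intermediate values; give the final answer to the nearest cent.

€29,220.21

1 January – 22 December 1998: 356 days at 0.8% → €3,570,000 × 0.8% × 356/365 = €27,855.7808
23 December – 31 December 1998: 9 days at 1.55% → €3,570,000 × 1.55% × 9/365 = €1,364.4247
Total = €29,220.2055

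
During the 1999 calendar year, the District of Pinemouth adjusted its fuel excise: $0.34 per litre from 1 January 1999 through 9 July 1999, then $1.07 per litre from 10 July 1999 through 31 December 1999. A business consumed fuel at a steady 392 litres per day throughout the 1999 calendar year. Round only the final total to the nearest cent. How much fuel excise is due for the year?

1 January – 9 July 1999: 190 days × 392 litres/day = 74,480 litres at $0.34/litre → $25,323.20
10 July – 31 December 1999: 175 days × 392 litres/day = 68,600 litres at $1.07/litre → $73,402.00

$98,725.20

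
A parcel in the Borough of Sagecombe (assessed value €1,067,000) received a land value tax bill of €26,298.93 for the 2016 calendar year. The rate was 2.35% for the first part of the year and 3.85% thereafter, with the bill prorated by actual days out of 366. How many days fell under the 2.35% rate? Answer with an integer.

338 days

Let d = days at the first rate; then 366 − d days at the second rate.
€1,067,000 × [2.35%·d + 3.85%·(366−d)] / 366 = €26,298.93
Solving gives d = 338, so the new rate took effect on 4 December 2016.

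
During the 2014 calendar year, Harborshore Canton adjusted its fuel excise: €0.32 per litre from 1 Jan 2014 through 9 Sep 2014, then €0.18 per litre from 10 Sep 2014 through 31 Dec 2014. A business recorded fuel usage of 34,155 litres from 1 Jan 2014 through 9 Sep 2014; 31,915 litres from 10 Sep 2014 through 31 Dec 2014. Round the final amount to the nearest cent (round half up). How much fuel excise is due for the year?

1 Jan – 9 Sep 2014: 34,155 litres at €0.32/litre → €10,929.60
10 Sep – 31 Dec 2014: 31,915 litres at €0.18/litre → €5,744.70

€16,674.30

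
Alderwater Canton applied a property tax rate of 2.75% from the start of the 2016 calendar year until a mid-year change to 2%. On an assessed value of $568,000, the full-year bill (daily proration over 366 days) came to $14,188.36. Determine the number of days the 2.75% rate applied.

Let d = days at the first rate; then 366 − d days at the second rate.
$568,000 × [2.75%·d + 2%·(366−d)] / 366 = $14,188.36
Solving gives d = 243, so the new rate took effect on August 31, 2016.

243 days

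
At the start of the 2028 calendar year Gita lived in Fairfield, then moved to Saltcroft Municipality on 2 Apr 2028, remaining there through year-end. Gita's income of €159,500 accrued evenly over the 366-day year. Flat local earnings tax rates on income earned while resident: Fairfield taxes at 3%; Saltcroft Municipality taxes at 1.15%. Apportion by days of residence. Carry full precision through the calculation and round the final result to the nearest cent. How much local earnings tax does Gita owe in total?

€2,575.97

Fairfield, 1 Jan – 1 Apr 2028: 92 days → €159,500 × 3% × 92/366 = €1,202.7869
Saltcroft Municipality, 2 Apr – 31 Dec 2028: 274 days → €159,500 × 1.15% × 274/366 = €1,373.1817
Total = €2,575.9686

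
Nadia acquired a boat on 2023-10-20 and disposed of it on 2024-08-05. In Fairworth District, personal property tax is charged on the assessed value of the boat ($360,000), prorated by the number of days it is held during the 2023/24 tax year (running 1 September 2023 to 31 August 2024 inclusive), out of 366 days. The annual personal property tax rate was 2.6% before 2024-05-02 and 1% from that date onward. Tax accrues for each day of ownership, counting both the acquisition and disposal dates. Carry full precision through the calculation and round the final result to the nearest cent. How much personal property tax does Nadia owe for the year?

2023-10-20 to 2024-05-01: 195 days at 2.6% → $360,000 × 2.6% × 195/366 = $4,986.8852
2024-05-02 to 2024-08-05: 96 days at 1% → $360,000 × 1% × 96/366 = $944.2623
Total = $5,931.1475

$5,931.15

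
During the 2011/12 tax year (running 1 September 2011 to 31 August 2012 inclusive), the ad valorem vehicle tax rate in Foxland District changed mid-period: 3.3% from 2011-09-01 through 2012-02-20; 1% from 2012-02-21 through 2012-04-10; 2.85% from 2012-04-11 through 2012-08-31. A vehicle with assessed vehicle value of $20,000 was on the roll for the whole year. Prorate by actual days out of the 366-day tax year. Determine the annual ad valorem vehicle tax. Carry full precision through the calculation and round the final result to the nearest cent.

$561.99

2011-09-01 to 2012-02-20: 173 days at 3.3% → $20,000 × 3.3% × 173/366 = $311.9672
2012-02-21 to 2012-04-10: 50 days at 1% → $20,000 × 1% × 50/366 = $27.3224
2012-04-11 to 2012-08-31: 143 days at 2.85% → $20,000 × 2.85% × 143/366 = $222.7049
Total = $561.9945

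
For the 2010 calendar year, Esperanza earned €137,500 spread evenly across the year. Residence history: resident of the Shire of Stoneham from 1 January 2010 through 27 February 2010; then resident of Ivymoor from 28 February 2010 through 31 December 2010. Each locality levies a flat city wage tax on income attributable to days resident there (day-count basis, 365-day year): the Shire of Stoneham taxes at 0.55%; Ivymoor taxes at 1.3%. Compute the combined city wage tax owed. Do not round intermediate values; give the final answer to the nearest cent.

The Shire of Stoneham, 1 January – 27 February 2010: 58 days → €137,500 × 0.55% × 58/365 = €120.1712
Ivymoor, 28 February – 31 December 2010: 307 days → €137,500 × 1.3% × 307/365 = €1,503.4589
Total = €1,623.6301

€1,623.63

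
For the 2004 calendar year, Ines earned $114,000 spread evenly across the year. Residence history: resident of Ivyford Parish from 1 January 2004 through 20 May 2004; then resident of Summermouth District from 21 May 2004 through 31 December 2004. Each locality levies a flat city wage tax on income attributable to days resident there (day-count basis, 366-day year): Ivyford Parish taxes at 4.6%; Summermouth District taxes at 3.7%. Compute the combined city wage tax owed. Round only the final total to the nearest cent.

Ivyford Parish, 1 January – 20 May 2004: 141 days → $114,000 × 4.6% × 141/366 = $2,020.2295
Summermouth District, 21 May – 31 December 2004: 225 days → $114,000 × 3.7% × 225/366 = $2,593.0328
Total = $4,613.2623

$4,613.26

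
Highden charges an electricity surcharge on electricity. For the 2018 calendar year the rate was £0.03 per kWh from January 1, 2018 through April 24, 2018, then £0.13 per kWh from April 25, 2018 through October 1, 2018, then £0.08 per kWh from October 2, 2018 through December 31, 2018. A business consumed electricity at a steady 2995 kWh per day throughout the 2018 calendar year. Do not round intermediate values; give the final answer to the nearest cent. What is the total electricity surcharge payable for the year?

January 1 – April 24, 2018: 114 days × 2995 kWh/day = 341,430 kWh at £0.03/kWh → £10,242.90
April 25 – October 1, 2018: 160 days × 2995 kWh/day = 479,200 kWh at £0.13/kWh → £62,296.00
October 2 – December 31, 2018: 91 days × 2995 kWh/day = 272,545 kWh at £0.08/kWh → £21,803.60

£94,342.50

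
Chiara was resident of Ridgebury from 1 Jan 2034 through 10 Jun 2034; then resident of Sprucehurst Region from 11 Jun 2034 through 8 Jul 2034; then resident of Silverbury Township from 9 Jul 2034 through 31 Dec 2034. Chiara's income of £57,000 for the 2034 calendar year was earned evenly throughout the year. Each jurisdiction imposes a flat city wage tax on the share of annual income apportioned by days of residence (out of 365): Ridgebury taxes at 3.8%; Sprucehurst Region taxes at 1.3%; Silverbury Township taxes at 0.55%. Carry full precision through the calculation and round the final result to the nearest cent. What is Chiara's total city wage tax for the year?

Ridgebury, 1 Jan – 10 Jun 2034: 161 days → £57,000 × 3.8% × 161/365 = £955.4137
Sprucehurst Region, 11 Jun – 8 Jul 2034: 28 days → £57,000 × 1.3% × 28/365 = £56.8438
Silverbury Township, 9 Jul – 31 Dec 2034: 176 days → £57,000 × 0.55% × 176/365 = £151.1671
Total = £1,163.4247

£1,163.42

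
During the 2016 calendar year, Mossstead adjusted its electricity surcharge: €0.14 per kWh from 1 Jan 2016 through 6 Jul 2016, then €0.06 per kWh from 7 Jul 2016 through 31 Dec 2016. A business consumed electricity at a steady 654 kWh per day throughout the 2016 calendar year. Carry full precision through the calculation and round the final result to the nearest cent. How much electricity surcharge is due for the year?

€24198.00

1 Jan – 6 Jul 2016: 188 days × 654 kWh/day = 122,952 kWh at €0.14/kWh → €17213.28
7 Jul – 31 Dec 2016: 178 days × 654 kWh/day = 116,412 kWh at €0.06/kWh → €6984.72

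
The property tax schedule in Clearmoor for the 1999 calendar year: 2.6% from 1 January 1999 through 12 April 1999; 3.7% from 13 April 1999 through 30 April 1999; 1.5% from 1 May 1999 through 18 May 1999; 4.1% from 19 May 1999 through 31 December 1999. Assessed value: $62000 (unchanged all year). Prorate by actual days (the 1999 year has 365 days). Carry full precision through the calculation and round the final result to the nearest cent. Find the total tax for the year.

$2190.38

1 January – 12 April 1999: 102 days at 2.6% → $62000 × 2.6% × 102/365 = $450.4767
13 April – 30 April 1999: 18 days at 3.7% → $62000 × 3.7% × 18/365 = $113.1288
1 May – 18 May 1999: 18 days at 1.5% → $62000 × 1.5% × 18/365 = $45.8630
19 May – 31 December 1999: 227 days at 4.1% → $62000 × 4.1% × 227/365 = $1580.9151
Total = $2190.3836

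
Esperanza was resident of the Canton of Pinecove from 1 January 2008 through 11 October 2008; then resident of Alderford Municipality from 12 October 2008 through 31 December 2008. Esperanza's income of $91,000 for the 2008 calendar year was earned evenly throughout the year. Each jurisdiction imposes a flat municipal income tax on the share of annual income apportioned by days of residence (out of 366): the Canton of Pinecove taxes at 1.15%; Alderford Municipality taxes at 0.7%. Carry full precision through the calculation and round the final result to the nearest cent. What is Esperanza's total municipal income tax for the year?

$955.87

The Canton of Pinecove, 1 January – 11 October 2008: 285 days → $91,000 × 1.15% × 285/366 = $814.8975
Alderford Municipality, 12 October – 31 December 2008: 81 days → $91,000 × 0.7% × 81/366 = $140.9754
Total = $955.8730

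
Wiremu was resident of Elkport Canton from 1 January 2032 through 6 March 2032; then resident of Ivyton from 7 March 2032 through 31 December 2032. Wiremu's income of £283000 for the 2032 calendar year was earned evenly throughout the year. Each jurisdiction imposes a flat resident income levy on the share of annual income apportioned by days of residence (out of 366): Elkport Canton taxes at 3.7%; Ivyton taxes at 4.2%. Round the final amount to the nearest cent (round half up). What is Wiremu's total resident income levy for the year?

£11630.84

Elkport Canton, 1 January – 6 March 2032: 66 days → £283000 × 3.7% × 66/366 = £1888.2131
Ivyton, 7 March – 31 December 2032: 300 days → £283000 × 4.2% × 300/366 = £9742.6230
Total = £11630.8361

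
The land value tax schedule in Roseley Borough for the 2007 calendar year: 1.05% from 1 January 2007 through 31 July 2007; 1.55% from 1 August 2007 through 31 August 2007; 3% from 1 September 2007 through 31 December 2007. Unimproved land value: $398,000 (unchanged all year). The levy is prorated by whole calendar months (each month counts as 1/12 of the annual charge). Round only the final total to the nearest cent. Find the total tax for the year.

1 January – 31 July 2007: 7 months at 1.05% → $398,000 × 1.05% × 7/12 = $2,437.7500
1 August – 31 August 2007: 1 month at 1.55% → $398,000 × 1.55% × 1/12 = $514.0833
1 September – 31 December 2007: 4 months at 3% → $398,000 × 3% × 4/12 = $3,980.0000
Total = $6,931.8333

$6,931.83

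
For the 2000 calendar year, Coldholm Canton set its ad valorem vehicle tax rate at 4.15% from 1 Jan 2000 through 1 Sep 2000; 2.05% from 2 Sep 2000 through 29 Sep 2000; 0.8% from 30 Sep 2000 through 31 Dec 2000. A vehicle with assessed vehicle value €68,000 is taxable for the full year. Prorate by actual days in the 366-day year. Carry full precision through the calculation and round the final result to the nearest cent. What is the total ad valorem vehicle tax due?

1 Jan – 1 Sep 2000: 245 days at 4.15% → €68,000 × 4.15% × 245/366 = €1,889.0437
2 Sep – 29 Sep 2000: 28 days at 2.05% → €68,000 × 2.05% × 28/366 = €106.6448
30 Sep – 31 Dec 2000: 93 days at 0.8% → €68,000 × 0.8% × 93/366 = €138.2295
Total = €2,133.9180

€2,133.92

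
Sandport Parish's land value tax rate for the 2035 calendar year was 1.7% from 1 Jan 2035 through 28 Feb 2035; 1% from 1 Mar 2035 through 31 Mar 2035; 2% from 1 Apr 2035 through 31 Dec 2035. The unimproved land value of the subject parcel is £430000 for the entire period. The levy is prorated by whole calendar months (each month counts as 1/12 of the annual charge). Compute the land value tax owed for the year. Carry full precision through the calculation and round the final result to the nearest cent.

£8026.67

1 Jan – 28 Feb 2035: 2 months at 1.7% → £430000 × 1.7% × 2/12 = £1218.3333
1 Mar – 31 Mar 2035: 1 month at 1% → £430000 × 1% × 1/12 = £358.3333
1 Apr – 31 Dec 2035: 9 months at 2% → £430000 × 2% × 9/12 = £6450.0000
Total = £8026.6667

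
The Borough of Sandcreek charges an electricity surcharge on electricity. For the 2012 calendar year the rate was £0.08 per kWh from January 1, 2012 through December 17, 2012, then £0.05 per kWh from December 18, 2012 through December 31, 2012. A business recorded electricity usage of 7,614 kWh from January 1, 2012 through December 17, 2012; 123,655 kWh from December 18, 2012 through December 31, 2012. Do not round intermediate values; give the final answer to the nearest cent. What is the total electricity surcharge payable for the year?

£6,791.87

January 1 – December 17, 2012: 7,614 kWh at £0.08/kWh → £609.12
December 18 – December 31, 2012: 123,655 kWh at £0.05/kWh → £6,182.75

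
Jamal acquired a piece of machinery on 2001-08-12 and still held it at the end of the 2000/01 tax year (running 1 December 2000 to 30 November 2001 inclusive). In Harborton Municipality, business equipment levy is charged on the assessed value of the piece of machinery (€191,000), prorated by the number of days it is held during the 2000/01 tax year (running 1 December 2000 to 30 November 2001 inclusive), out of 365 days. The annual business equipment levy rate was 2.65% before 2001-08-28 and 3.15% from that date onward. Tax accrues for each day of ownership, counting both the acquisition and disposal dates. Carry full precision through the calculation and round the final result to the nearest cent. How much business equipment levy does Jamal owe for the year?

2001-08-12 to 2001-08-27: 16 days at 2.65% → €191,000 × 2.65% × 16/365 = €221.8740
2001-08-28 to 2001-11-30: 95 days at 3.15% → €191,000 × 3.15% × 95/365 = €1,565.9384
Total = €1,787.8123

€1,787.81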